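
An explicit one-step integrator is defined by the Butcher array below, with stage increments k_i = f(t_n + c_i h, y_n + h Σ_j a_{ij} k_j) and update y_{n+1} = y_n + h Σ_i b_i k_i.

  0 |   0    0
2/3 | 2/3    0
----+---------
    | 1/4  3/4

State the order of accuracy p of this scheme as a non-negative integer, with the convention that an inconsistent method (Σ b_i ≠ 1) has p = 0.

b = (1/4, 3/4)
c = (0, 2/3)
Σ b_i: 1/4·1 + 3/4·1 = 1 ✓
b·c: 3/4·2/3 = 1/2 ✓; 2 stages ⇒ order 2.

2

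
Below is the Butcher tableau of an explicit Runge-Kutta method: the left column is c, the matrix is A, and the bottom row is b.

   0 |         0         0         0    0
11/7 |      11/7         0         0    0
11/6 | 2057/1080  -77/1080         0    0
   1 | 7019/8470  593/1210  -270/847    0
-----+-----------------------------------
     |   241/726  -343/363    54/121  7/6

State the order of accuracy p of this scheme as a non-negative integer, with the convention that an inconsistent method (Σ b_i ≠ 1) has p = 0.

4

b = (241/726, -343/363, 54/121, 7/6)
c = (0, 11/7, 11/6, 1)
Ac = (0, 0, -121/1080, 13/70)
Σ b_i: 241/726·1 + (-343/363)·1 + 54/121·1 + 7/6·1 = 1 ✓
b·c: (-343/363)·11/7 + 54/121·11/6 + 7/6·1 = 1/2 ✓
b·c²: (-343/363)·121/49 + 54/121·121/36 + 7/6·1 = 1/3 ✓
b·Ac: 54/121·(-121/1080) + 7/6·13/70 = 1/6 ✓
b·c³: (-343/363)·1331/343 + 54/121·1331/216 + 7/6·1 = 1/4 ✓
b·(c∘Ac): 54/121·(-1331/6480) + 7/6·13/70 = 1/8 ✓
b·Ac²: 54/121·(-1331/7560) + 7/6·34/245 = 1/12 ✓
b·A²c: 7/6·1/28 = 1/24 ✓; 4 stages ⇒ order 4.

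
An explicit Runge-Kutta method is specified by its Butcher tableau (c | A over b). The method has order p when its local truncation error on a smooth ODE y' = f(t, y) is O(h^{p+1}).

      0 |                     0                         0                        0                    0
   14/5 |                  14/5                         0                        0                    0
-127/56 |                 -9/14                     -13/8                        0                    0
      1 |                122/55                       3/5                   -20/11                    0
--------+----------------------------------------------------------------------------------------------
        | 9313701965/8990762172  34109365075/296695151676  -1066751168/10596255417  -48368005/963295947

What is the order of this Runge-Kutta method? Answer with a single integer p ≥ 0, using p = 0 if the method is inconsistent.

b = (9313701965/8990762172, 34109365075/296695151676, -1066751168/10596255417, -48368005/963295947)
c = (0, 14/5, -127/56, 1)
Ac = (0, 0, -91/20, 22343/3850)
Σ b_i: 9313701965/8990762172·1 + 34109365075/296695151676·1 + (-1066751168/10596255417)·1 + (-48368005/963295947)·1 = 1 ✓
b·c: 34109365075/296695151676·14/5 + (-1066751168/10596255417)·(-127/56) + (-48368005/963295947)·1 = 1/2 ✓
b·c²: 34109365075/296695151676·196/25 + (-1066751168/10596255417)·16129/3136 + (-48368005/963295947)·1 = 1/3 ✓
b·Ac: (-1066751168/10596255417)·(-91/20) + (-48368005/963295947)·22343/3850 = 1/6 ✓
b·c³: 34109365075/296695151676·2744/125 + (-1066751168/10596255417)·(-2048383/175616) + (-48368005/963295947)·1 = 327958633273/89907621720 ≠ 1/4 ⇒ order 3.
b·(c∘Ac): (-1066751168/10596255417)·1651/160 + (-48368005/963295947)·22343/3850 = -15661348733/11773617130 ≠ 1/8
b·Ac²: (-1066751168/10596255417)·(-637/50) + (-48368005/963295947)·(-5009713/1078000) = 272583548347/179815243440 ≠ 1/12
b·A²c: (-48368005/963295947)·91/11 = -4401488455/10596255417 ≠ 1/24

3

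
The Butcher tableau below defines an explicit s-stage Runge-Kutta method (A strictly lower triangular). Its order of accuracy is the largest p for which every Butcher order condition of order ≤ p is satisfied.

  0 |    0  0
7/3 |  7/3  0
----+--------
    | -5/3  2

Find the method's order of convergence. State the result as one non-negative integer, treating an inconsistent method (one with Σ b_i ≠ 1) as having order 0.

0

b = (-5/3, 2)
c = (0, 7/3)
Σ b_i: (-5/3)·1 + 2·1 = 1/3 ≠ 1 ⇒ order 0.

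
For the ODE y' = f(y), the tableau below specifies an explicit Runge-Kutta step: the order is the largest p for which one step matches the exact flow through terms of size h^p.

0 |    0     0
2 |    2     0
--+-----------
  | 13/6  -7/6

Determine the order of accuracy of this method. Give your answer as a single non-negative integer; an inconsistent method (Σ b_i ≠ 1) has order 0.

b = (13/6, -7/6)
c = (0, 2)
Σ b_i: 13/6·1 + (-7/6)·1 = 1 ✓
b·c: (-7/6)·2 = -7/3 ≠ 1/2 ⇒ order 1.

1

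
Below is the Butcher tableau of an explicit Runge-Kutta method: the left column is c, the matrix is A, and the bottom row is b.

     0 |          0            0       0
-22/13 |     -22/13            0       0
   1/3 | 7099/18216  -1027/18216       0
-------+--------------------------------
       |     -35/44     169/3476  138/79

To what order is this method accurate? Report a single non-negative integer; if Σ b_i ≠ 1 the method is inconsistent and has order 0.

3

b = (-35/44, 169/3476, 138/79)
c = (0, -22/13, 1/3)
Ac = (0, 0, 79/828)
Σ b_i: (-35/44)·1 + 169/3476·1 + 138/79·1 = 1 ✓
b·c: 169/3476·(-22/13) + 138/79·1/3 = 1/2 ✓
b·c²: 169/3476·484/169 + 138/79·1/9 = 1/3 ✓
b·Ac: 138/79·79/828 = 1/6 ✓; 3 stages ⇒ order 3.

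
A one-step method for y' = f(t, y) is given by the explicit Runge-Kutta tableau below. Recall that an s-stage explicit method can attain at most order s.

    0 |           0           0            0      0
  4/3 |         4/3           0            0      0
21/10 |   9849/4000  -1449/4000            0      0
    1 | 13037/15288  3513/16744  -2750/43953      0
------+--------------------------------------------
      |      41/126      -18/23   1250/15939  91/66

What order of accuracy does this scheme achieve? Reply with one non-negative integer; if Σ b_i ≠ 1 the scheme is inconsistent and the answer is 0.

b = (41/126, -18/23, 1250/15939, 91/66)
c = (0, 4/3, 21/10, 1)
Ac = (0, 0, -483/1000, 27/182)
Σ b_i: 41/126·1 + (-18/23)·1 + 1250/15939·1 + 91/66·1 = 1 ✓
b·c: (-18/23)·4/3 + 1250/15939·21/10 + 91/66·1 = 1/2 ✓
b·c²: (-18/23)·16/9 + 1250/15939·441/100 + 91/66·1 = 1/3 ✓
b·Ac: 1250/15939·(-483/1000) + 91/66·27/182 = 1/6 ✓
b·c³: (-18/23)·64/27 + 1250/15939·9261/1000 + 91/66·1 = 1/4 ✓
b·(c∘Ac): 1250/15939·(-10143/10000) + 91/66·27/182 = 1/8 ✓
b·Ac²: 1250/15939·(-161/250) + 91/66·53/546 = 1/12 ✓
b·A²c: 91/66·11/364 = 1/24 ✓; 4 stages ⇒ order 4.

4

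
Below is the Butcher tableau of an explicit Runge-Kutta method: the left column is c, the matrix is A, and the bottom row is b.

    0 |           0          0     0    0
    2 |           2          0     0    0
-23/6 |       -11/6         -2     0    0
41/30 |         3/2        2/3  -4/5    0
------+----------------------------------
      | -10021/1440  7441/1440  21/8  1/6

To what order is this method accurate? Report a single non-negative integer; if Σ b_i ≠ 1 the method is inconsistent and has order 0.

b = (-10021/1440, 7441/1440, 21/8, 1/6)
c = (0, 2, -23/6, 41/30)
Ac = (0, 0, -4, 22/5)
Σ b_i: (-10021/1440)·1 + 7441/1440·1 + 21/8·1 + 1/6·1 = 1 ✓
b·c: 7441/1440·2 + 21/8·(-23/6) + 1/6·41/30 = 1/2 ✓
b·c²: 7441/1440·4 + 21/8·529/36 + 1/6·1681/900 = 1286359/21600 ≠ 1/3 ⇒ order 2.
b·Ac: 21/8·(-4) + 1/6·22/5 = -293/30 ≠ 1/6

2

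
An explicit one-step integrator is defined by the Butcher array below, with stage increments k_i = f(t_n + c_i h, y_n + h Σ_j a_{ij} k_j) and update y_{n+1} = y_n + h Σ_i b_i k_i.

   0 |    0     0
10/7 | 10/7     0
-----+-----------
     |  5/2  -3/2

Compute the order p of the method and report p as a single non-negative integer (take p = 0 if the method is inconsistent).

b = (5/2, -3/2)
c = (0, 10/7)
Σ b_i: 5/2·1 + (-3/2)·1 = 1 ✓
b·c: (-3/2)·10/7 = -15/7 ≠ 1/2 ⇒ order 1.

1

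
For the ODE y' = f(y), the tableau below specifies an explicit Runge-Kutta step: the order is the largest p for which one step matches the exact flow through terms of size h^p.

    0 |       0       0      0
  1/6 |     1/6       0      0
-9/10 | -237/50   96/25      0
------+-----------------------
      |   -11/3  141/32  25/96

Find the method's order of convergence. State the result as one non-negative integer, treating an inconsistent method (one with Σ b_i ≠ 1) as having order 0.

b = (-11/3, 141/32, 25/96)
c = (0, 1/6, -9/10)
Ac = (0, 0, 16/25)
Σ b_i: (-11/3)·1 + 141/32·1 + 25/96·1 = 1 ✓
b·c: 141/32·1/6 + 25/96·(-9/10) = 1/2 ✓
b·c²: 141/32·1/36 + 25/96·81/100 = 1/3 ✓
b·Ac: 25/96·16/25 = 1/6 ✓; 3 stages ⇒ order 3.

3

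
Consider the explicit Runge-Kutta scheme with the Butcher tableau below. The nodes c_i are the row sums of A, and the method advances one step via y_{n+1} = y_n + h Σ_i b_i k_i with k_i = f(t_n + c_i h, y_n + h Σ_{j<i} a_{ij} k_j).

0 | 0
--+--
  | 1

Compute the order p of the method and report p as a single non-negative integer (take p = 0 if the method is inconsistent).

1

b = (1)
c = (0)
Σ b_i: 1·1 = 1 ✓; 1 stage ⇒ order 1.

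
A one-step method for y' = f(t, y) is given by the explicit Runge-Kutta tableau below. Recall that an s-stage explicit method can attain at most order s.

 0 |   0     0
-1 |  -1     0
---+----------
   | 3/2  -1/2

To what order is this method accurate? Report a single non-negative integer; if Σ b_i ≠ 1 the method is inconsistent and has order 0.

b = (3/2, -1/2)
c = (0, -1)
Σ b_i: 3/2·1 + (-1/2)·1 = 1 ✓
b·c: (-1/2)·(-1) = 1/2 ✓; 2 stages ⇒ order 2.

2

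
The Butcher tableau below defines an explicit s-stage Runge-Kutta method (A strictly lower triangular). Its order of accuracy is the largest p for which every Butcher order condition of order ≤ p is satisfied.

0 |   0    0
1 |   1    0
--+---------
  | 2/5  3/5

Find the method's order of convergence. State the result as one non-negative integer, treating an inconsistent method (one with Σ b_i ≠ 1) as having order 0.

1

b = (2/5, 3/5)
c = (0, 1)
Σ b_i: 2/5·1 + 3/5·1 = 1 ✓
b·c: 3/5·1 = 3/5 ≠ 1/2 ⇒ order 1.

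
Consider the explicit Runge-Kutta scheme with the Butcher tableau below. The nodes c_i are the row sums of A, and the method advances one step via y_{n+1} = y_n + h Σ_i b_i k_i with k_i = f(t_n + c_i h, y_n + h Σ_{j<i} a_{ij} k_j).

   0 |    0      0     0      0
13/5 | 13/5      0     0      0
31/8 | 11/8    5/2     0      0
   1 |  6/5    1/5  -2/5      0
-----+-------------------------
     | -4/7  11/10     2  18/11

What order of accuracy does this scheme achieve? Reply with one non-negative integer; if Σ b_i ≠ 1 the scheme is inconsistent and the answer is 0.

0

b = (-4/7, 11/10, 2, 18/11)
c = (0, 13/5, 31/8, 1)
Ac = (0, 0, 13/2, -103/100)
Σ b_i: (-4/7)·1 + 11/10·1 + 2·1 + 18/11·1 = 3207/770 ≠ 1 ⇒ order 0.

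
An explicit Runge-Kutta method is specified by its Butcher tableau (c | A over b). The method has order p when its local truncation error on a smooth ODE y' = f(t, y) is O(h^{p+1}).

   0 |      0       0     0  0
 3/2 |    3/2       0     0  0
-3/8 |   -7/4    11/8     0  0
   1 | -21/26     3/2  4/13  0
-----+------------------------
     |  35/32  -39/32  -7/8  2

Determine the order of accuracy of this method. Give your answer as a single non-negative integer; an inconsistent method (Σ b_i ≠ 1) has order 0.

2

b = (35/32, -39/32, -7/8, 2)
c = (0, 3/2, -3/8, 1)
Ac = (0, 0, 33/16, 111/52)
Σ b_i: 35/32·1 + (-39/32)·1 + (-7/8)·1 + 2·1 = 1 ✓
b·c: (-39/32)·3/2 + (-7/8)·(-3/8) + 2·1 = 1/2 ✓
b·c²: (-39/32)·9/4 + (-7/8)·9/64 + 2·1 = -443/512 ≠ 1/3 ⇒ order 2.
b·Ac: (-7/8)·33/16 + 2·111/52 = 4101/1664 ≠ 1/6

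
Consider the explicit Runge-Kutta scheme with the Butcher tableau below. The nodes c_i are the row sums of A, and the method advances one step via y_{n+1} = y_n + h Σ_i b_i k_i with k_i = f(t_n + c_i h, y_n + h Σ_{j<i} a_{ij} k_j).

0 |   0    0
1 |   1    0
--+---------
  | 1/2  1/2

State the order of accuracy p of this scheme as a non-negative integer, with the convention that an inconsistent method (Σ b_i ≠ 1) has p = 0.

b = (1/2, 1/2)
c = (0, 1)
Σ b_i: 1/2·1 + 1/2·1 = 1 ✓
b·c: 1/2·1 = 1/2 ✓; 2 stages ⇒ order 2.

2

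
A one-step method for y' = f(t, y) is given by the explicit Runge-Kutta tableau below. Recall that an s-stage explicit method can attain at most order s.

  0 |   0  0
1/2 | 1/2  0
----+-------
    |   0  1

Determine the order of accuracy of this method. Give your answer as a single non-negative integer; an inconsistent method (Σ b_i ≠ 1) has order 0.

b = (0, 1)
c = (0, 1/2)
Σ b_i: 1·1 = 1 ✓
b·c: 1·1/2 = 1/2 ✓; 2 stages ⇒ order 2.

2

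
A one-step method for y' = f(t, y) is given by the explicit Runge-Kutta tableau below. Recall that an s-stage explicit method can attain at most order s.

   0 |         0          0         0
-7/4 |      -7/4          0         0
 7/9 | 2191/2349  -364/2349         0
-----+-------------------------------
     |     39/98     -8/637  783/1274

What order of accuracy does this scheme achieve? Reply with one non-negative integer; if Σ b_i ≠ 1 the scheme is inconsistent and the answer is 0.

3

b = (39/98, -8/637, 783/1274)
c = (0, -7/4, 7/9)
Ac = (0, 0, 637/2349)
Σ b_i: 39/98·1 + (-8/637)·1 + 783/1274·1 = 1 ✓
b·c: (-8/637)·(-7/4) + 783/1274·7/9 = 1/2 ✓
b·c²: (-8/637)·49/16 + 783/1274·49/81 = 1/3 ✓
b·Ac: 783/1274·637/2349 = 1/6 ✓; 3 stages ⇒ order 3.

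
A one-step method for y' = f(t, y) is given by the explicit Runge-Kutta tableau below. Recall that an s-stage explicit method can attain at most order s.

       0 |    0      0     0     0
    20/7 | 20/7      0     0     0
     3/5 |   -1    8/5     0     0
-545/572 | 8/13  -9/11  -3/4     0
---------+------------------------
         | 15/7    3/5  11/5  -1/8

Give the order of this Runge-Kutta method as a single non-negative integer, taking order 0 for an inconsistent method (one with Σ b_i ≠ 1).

b = (15/7, 3/5, 11/5, -1/8)
c = (0, 20/7, 3/5, -545/572)
Ac = (0, 0, 32/7, -4293/1540)
Σ b_i: 15/7·1 + 3/5·1 + 11/5·1 + (-1/8)·1 = 1349/280 ≠ 1 ⇒ order 0.

0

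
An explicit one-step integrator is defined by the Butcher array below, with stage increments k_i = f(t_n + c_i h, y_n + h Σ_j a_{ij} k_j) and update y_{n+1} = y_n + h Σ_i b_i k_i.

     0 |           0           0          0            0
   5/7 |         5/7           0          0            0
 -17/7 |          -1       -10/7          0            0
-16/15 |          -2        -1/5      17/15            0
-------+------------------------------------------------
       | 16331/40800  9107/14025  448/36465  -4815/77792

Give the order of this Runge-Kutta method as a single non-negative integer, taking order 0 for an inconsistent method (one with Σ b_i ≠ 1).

3

b = (16331/40800, 9107/14025, 448/36465, -4815/77792)
c = (0, 5/7, -17/7, -16/15)
Ac = (0, 0, -50/49, -304/105)
Σ b_i: 16331/40800·1 + 9107/14025·1 + 448/36465·1 + (-4815/77792)·1 = 1 ✓
b·c: 9107/14025·5/7 + 448/36465·(-17/7) + (-4815/77792)·(-16/15) = 1/2 ✓
b·c²: 9107/14025·25/49 + 448/36465·289/49 + (-4815/77792)·256/225 = 1/3 ✓
b·Ac: 448/36465·(-50/49) + (-4815/77792)·(-304/105) = 1/6 ✓
b·c³: 9107/14025·125/343 + 448/36465·(-4913/343) + (-4815/77792)·(-4096/3375) = 499/3675 ≠ 1/4 ⇒ order 3.
b·(c∘Ac): 448/36465·850/343 + (-4815/77792)·4864/1575 = -2008/12495 ≠ 1/8
b·Ac²: 448/36465·(-250/343) + (-4815/77792)·4838/735 = -12731/30576 ≠ 1/12
b·A²c: (-4815/77792)·(-170/147) = 8025/112112 ≠ 1/24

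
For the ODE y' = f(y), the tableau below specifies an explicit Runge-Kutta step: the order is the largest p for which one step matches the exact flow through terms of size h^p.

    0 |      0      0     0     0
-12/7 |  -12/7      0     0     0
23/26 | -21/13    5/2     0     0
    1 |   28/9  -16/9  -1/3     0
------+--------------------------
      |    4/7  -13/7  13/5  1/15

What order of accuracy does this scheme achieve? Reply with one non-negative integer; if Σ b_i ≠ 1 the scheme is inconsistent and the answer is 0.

0

b = (4/7, -13/7, 13/5, 1/15)
c = (0, -12/7, 23/26, 1)
Ac = (0, 0, -30/7, 501/182)
Σ b_i: 4/7·1 + (-13/7)·1 + 13/5·1 + 1/15·1 = 29/21 ≠ 1 ⇒ order 0.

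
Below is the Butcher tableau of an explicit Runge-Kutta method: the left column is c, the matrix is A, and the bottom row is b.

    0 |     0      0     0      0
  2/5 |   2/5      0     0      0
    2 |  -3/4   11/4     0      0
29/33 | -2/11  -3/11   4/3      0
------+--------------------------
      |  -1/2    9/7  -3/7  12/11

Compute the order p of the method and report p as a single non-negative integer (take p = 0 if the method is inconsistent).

0

b = (-1/2, 9/7, -3/7, 12/11)
c = (0, 2/5, 2, 29/33)
Ac = (0, 0, 11/10, 422/165)
Σ b_i: (-1/2)·1 + 9/7·1 + (-3/7)·1 + 12/11·1 = 223/154 ≠ 1 ⇒ order 0.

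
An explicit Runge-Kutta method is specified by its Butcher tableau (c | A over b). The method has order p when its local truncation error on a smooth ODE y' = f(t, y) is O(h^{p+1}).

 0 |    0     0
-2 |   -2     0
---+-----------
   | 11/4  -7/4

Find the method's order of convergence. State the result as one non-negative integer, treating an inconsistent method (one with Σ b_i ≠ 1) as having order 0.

b = (11/4, -7/4)
c = (0, -2)
Σ b_i: 11/4·1 + (-7/4)·1 = 1 ✓
b·c: (-7/4)·(-2) = 7/2 ≠ 1/2 ⇒ order 1.

1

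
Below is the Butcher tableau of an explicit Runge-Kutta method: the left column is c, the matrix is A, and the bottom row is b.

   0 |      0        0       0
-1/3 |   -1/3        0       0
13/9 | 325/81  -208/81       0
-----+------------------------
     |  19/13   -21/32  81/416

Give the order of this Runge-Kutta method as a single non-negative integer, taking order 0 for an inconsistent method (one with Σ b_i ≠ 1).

b = (19/13, -21/32, 81/416)
c = (0, -1/3, 13/9)
Ac = (0, 0, 208/243)
Σ b_i: 19/13·1 + (-21/32)·1 + 81/416·1 = 1 ✓
b·c: (-21/32)·(-1/3) + 81/416·13/9 = 1/2 ✓
b·c²: (-21/32)·1/9 + 81/416·169/81 = 1/3 ✓
b·Ac: 81/416·208/243 = 1/6 ✓; 3 stages ⇒ order 3.

3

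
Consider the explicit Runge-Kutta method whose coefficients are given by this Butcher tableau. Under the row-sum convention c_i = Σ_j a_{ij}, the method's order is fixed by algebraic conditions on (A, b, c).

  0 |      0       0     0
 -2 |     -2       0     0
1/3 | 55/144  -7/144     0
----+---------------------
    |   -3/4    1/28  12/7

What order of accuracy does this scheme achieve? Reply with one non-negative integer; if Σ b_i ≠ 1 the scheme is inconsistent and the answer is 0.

b = (-3/4, 1/28, 12/7)
c = (0, -2, 1/3)
Ac = (0, 0, 7/72)
Σ b_i: (-3/4)·1 + 1/28·1 + 12/7·1 = 1 ✓
b·c: 1/28·(-2) + 12/7·1/3 = 1/2 ✓
b·c²: 1/28·4 + 12/7·1/9 = 1/3 ✓
b·Ac: 12/7·7/72 = 1/6 ✓; 3 stages ⇒ order 3.

3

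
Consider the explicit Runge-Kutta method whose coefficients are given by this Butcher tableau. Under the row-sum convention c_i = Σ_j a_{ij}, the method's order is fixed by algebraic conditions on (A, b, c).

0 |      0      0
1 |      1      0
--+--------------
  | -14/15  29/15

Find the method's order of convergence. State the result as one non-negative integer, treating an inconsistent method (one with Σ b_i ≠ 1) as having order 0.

b = (-14/15, 29/15)
c = (0, 1)
Σ b_i: (-14/15)·1 + 29/15·1 = 1 ✓
b·c: 29/15·1 = 29/15 ≠ 1/2 ⇒ order 1.

1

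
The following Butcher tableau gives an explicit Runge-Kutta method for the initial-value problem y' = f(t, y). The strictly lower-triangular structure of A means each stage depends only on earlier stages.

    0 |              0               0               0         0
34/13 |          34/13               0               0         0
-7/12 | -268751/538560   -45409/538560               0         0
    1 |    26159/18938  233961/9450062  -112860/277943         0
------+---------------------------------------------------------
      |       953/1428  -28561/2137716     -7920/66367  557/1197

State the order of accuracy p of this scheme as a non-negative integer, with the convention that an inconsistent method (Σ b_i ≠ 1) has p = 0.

4

b = (953/1428, -28561/2137716, -7920/66367, 557/1197)
c = (0, 34/13, -7/12, 1)
Ac = (0, 0, -3493/15840, 168/557)
Σ b_i: 953/1428·1 + (-28561/2137716)·1 + (-7920/66367)·1 + 557/1197·1 = 1 ✓
b·c: (-28561/2137716)·34/13 + (-7920/66367)·(-7/12) + 557/1197·1 = 1/2 ✓
b·c²: (-28561/2137716)·1156/169 + (-7920/66367)·49/144 + 557/1197·1 = 1/3 ✓
b·Ac: (-7920/66367)·(-3493/15840) + 557/1197·168/557 = 1/6 ✓
b·c³: (-28561/2137716)·39304/2197 + (-7920/66367)·(-343/1728) + 557/1197·1 = 1/4 ✓
b·(c∘Ac): (-7920/66367)·24451/190080 + 557/1197·168/557 = 1/8 ✓
b·Ac²: (-7920/66367)·(-59381/102960) + 557/1197·903/28964 = 1/12 ✓
b·A²c: 557/1197·399/4456 = 1/24 ✓; 4 stages ⇒ order 4.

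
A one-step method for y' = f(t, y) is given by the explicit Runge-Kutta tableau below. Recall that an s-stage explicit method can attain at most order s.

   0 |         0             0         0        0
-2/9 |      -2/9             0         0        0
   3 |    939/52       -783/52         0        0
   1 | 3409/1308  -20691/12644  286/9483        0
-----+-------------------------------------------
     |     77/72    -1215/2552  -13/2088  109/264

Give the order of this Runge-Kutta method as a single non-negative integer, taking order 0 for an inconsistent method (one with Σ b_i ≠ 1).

4

b = (77/72, -1215/2552, -13/2088, 109/264)
c = (0, -2/9, 3, 1)
Ac = (0, 0, 87/26, 99/218)
Σ b_i: 77/72·1 + (-1215/2552)·1 + (-13/2088)·1 + 109/264·1 = 1 ✓
b·c: (-1215/2552)·(-2/9) + (-13/2088)·3 + 109/264·1 = 1/2 ✓
b·c²: (-1215/2552)·4/81 + (-13/2088)·9 + 109/264·1 = 1/3 ✓
b·Ac: (-13/2088)·87/26 + 109/264·99/218 = 1/6 ✓
b·c³: (-1215/2552)·(-8/729) + (-13/2088)·27 + 109/264·1 = 1/4 ✓
b·(c∘Ac): (-13/2088)·261/26 + 109/264·99/218 = 1/8 ✓
b·Ac²: (-13/2088)·(-29/39) + 109/264·187/981 = 1/12 ✓
b·A²c: 109/264·11/109 = 1/24 ✓; 4 stages ⇒ order 4.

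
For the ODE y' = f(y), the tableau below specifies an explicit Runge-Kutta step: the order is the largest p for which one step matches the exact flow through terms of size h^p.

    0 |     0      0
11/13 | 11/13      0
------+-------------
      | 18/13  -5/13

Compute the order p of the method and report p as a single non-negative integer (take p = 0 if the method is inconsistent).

b = (18/13, -5/13)
c = (0, 11/13)
Σ b_i: 18/13·1 + (-5/13)·1 = 1 ✓
b·c: (-5/13)·11/13 = -55/169 ≠ 1/2 ⇒ order 1.

1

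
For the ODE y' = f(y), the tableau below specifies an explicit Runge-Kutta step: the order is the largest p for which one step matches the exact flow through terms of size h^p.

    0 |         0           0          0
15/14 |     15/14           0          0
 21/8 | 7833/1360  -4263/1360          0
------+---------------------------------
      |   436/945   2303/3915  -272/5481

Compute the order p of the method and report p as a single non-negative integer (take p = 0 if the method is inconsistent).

b = (436/945, 2303/3915, -272/5481)
c = (0, 15/14, 21/8)
Ac = (0, 0, -1827/544)
Σ b_i: 436/945·1 + 2303/3915·1 + (-272/5481)·1 = 1 ✓
b·c: 2303/3915·15/14 + (-272/5481)·21/8 = 1/2 ✓
b·c²: 2303/3915·225/196 + (-272/5481)·441/64 = 1/3 ✓
b·Ac: (-272/5481)·(-1827/544) = 1/6 ✓; 3 stages ⇒ order 3.

3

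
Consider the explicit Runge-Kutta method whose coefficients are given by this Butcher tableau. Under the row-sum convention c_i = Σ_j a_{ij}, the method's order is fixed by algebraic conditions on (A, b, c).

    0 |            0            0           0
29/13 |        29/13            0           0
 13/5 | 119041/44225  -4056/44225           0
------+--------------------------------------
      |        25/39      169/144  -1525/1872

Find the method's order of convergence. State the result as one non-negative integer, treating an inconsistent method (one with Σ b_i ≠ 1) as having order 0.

b = (25/39, 169/144, -1525/1872)
c = (0, 29/13, 13/5)
Ac = (0, 0, -312/1525)
Σ b_i: 25/39·1 + 169/144·1 + (-1525/1872)·1 = 1 ✓
b·c: 169/144·29/13 + (-1525/1872)·13/5 = 1/2 ✓
b·c²: 169/144·841/169 + (-1525/1872)·169/25 = 1/3 ✓
b·Ac: (-1525/1872)·(-312/1525) = 1/6 ✓; 3 stages ⇒ order 3.

3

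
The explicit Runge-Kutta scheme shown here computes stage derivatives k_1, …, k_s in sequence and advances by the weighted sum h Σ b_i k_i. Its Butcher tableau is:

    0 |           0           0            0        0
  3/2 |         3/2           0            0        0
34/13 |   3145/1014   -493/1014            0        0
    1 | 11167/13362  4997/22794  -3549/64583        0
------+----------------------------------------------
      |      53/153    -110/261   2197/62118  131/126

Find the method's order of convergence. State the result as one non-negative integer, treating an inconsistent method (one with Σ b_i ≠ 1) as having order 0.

b = (53/153, -110/261, 2197/62118, 131/126)
c = (0, 3/2, 34/13, 1)
Ac = (0, 0, -493/676, 97/524)
Σ b_i: 53/153·1 + (-110/261)·1 + 2197/62118·1 + 131/126·1 = 1 ✓
b·c: (-110/261)·3/2 + 2197/62118·34/13 + 131/126·1 = 1/2 ✓
b·c²: (-110/261)·9/4 + 2197/62118·1156/169 + 131/126·1 = 1/3 ✓
b·Ac: 2197/62118·(-493/676) + 131/126·97/524 = 1/6 ✓
b·c³: (-110/261)·27/8 + 2197/62118·39304/2197 + 131/126·1 = 1/4 ✓
b·(c∘Ac): 2197/62118·(-8381/4394) + 131/126·97/524 = 1/8 ✓
b·Ac²: 2197/62118·(-1479/1352) + 131/126·123/1048 = 1/12 ✓
b·A²c: 131/126·21/524 = 1/24 ✓; 4 stages ⇒ order 4.

4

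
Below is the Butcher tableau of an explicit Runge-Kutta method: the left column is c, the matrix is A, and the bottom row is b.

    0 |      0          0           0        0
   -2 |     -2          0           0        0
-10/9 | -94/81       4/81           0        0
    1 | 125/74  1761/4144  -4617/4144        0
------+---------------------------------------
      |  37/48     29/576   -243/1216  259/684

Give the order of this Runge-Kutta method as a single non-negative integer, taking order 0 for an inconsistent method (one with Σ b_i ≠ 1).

b = (37/48, 29/576, -243/1216, 259/684)
c = (0, -2, -10/9, 1)
Ac = (0, 0, -8/81, 201/518)
Σ b_i: 37/48·1 + 29/576·1 + (-243/1216)·1 + 259/684·1 = 1 ✓
b·c: 29/576·(-2) + (-243/1216)·(-10/9) + 259/684·1 = 1/2 ✓
b·c²: 29/576·4 + (-243/1216)·100/81 + 259/684·1 = 1/3 ✓
b·Ac: (-243/1216)·(-8/81) + 259/684·201/518 = 1/6 ✓
b·c³: 29/576·(-8) + (-243/1216)·(-1000/729) + 259/684·1 = 1/4 ✓
b·(c∘Ac): (-243/1216)·80/729 + 259/684·201/518 = 1/8 ✓
b·Ac²: (-243/1216)·16/81 + 259/684·12/37 = 1/12 ✓
b·A²c: 259/684·57/518 = 1/24 ✓; 4 stages ⇒ order 4.

4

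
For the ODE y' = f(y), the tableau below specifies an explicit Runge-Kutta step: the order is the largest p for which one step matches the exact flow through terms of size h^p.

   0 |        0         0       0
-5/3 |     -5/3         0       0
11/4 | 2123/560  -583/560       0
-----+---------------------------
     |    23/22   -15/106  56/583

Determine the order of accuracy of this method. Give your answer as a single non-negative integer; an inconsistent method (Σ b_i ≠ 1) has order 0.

3

b = (23/22, -15/106, 56/583)
c = (0, -5/3, 11/4)
Ac = (0, 0, 583/336)
Σ b_i: 23/22·1 + (-15/106)·1 + 56/583·1 = 1 ✓
b·c: (-15/106)·(-5/3) + 56/583·11/4 = 1/2 ✓
b·c²: (-15/106)·25/9 + 56/583·121/16 = 1/3 ✓
b·Ac: 56/583·583/336 = 1/6 ✓; 3 stages ⇒ order 3.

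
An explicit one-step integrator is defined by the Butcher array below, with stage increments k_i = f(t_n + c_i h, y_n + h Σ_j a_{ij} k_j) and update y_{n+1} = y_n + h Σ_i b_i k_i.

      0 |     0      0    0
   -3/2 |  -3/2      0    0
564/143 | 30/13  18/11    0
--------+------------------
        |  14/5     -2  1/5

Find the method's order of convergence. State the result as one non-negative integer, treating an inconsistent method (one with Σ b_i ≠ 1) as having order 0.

1

b = (14/5, -2, 1/5)
c = (0, -3/2, 564/143)
Ac = (0, 0, -27/11)
Σ b_i: 14/5·1 + (-2)·1 + 1/5·1 = 1 ✓
b·c: (-2)·(-3/2) + 1/5·564/143 = 2709/715 ≠ 1/2 ⇒ order 1.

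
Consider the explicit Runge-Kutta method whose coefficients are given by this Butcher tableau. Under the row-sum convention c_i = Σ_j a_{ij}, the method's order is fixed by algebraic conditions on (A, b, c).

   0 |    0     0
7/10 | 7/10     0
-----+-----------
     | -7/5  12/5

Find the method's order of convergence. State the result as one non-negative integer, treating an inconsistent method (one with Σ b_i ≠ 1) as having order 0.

1

b = (-7/5, 12/5)
c = (0, 7/10)
Σ b_i: (-7/5)·1 + 12/5·1 = 1 ✓
b·c: 12/5·7/10 = 42/25 ≠ 1/2 ⇒ order 1.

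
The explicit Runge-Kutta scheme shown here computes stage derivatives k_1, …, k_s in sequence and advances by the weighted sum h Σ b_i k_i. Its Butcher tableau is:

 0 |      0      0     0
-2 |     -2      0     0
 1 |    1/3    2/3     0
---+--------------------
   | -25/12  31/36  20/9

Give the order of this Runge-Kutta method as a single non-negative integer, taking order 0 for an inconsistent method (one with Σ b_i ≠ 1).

2

b = (-25/12, 31/36, 20/9)
c = (0, -2, 1)
Ac = (0, 0, -4/3)
Σ b_i: (-25/12)·1 + 31/36·1 + 20/9·1 = 1 ✓
b·c: 31/36·(-2) + 20/9·1 = 1/2 ✓
b·c²: 31/36·4 + 20/9·1 = 17/3 ≠ 1/3 ⇒ order 2.
b·Ac: 20/9·(-4/3) = -80/27 ≠ 1/6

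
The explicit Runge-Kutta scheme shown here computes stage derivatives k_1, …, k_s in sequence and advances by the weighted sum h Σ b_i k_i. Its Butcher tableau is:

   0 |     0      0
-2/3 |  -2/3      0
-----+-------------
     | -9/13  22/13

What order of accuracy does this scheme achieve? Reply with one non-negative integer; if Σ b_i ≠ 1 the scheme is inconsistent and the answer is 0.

b = (-9/13, 22/13)
c = (0, -2/3)
Σ b_i: (-9/13)·1 + 22/13·1 = 1 ✓
b·c: 22/13·(-2/3) = -44/39 ≠ 1/2 ⇒ order 1.

1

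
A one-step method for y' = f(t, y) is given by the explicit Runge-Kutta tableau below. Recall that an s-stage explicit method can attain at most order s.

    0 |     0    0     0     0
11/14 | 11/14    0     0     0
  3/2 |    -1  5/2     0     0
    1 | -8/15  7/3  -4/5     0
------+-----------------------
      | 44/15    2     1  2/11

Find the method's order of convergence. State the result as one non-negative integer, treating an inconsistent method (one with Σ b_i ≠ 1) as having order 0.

b = (44/15, 2, 1, 2/11)
c = (0, 11/14, 3/2, 1)
Ac = (0, 0, 55/28, 19/30)
Σ b_i: 44/15·1 + 2·1 + 1·1 + 2/11·1 = 1009/165 ≠ 1 ⇒ order 0.

0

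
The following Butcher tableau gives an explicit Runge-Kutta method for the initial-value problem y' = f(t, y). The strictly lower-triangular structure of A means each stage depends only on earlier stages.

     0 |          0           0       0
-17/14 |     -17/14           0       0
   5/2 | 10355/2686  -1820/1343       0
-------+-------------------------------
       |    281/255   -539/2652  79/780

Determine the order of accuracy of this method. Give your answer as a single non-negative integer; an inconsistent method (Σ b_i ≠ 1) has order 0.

b = (281/255, -539/2652, 79/780)
c = (0, -17/14, 5/2)
Ac = (0, 0, 130/79)
Σ b_i: 281/255·1 + (-539/2652)·1 + 79/780·1 = 1 ✓
b·c: (-539/2652)·(-17/14) + 79/780·5/2 = 1/2 ✓
b·c²: (-539/2652)·289/196 + 79/780·25/4 = 1/3 ✓
b·Ac: 79/780·130/79 = 1/6 ✓; 3 stages ⇒ order 3.

3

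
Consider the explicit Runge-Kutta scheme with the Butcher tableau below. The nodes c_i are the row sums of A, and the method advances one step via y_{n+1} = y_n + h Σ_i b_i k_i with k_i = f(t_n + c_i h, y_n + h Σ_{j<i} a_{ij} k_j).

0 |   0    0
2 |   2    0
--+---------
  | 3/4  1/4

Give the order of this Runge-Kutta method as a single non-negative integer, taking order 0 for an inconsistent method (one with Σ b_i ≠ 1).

2

b = (3/4, 1/4)
c = (0, 2)
Σ b_i: 3/4·1 + 1/4·1 = 1 ✓
b·c: 1/4·2 = 1/2 ✓; 2 stages ⇒ order 2.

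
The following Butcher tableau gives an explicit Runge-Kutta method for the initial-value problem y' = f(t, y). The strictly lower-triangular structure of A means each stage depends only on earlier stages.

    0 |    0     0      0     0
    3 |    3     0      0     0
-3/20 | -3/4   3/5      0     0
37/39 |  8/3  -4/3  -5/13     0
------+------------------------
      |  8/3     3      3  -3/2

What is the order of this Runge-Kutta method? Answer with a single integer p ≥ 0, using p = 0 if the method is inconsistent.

b = (8/3, 3, 3, -3/2)
c = (0, 3, -3/20, 37/39)
Ac = (0, 0, 9/5, -205/52)
Σ b_i: 8/3·1 + 3·1 + 3·1 + (-3/2)·1 = 43/6 ≠ 1 ⇒ order 0.

0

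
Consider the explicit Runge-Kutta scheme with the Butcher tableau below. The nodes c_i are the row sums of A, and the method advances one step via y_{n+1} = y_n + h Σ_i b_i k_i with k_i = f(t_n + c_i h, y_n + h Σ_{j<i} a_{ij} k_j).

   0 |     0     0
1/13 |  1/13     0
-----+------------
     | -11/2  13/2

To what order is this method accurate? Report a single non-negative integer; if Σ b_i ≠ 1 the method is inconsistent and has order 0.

b = (-11/2, 13/2)
c = (0, 1/13)
Σ b_i: (-11/2)·1 + 13/2·1 = 1 ✓
b·c: 13/2·1/13 = 1/2 ✓; 2 stages ⇒ order 2.

2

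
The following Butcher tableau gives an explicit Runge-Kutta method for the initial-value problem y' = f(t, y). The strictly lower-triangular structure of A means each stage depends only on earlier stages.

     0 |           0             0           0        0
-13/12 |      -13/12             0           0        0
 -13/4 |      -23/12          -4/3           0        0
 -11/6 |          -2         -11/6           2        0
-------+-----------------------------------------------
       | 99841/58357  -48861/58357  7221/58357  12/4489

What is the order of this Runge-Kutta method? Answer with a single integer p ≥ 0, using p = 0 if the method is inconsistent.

3

b = (99841/58357, -48861/58357, 7221/58357, 12/4489)
c = (0, -13/12, -13/4, -11/6)
Ac = (0, 0, 13/9, -325/72)
Σ b_i: 99841/58357·1 + (-48861/58357)·1 + 7221/58357·1 + 12/4489·1 = 1 ✓
b·c: (-48861/58357)·(-13/12) + 7221/58357·(-13/4) + 12/4489·(-11/6) = 1/2 ✓
b·c²: (-48861/58357)·169/144 + 7221/58357·169/16 + 12/4489·121/36 = 1/3 ✓
b·Ac: 7221/58357·13/9 + 12/4489·(-325/72) = 1/6 ✓
b·c³: (-48861/58357)·(-2197/1728) + 7221/58357·(-2197/64) + 12/4489·(-1331/216) = -4136615/1292832 ≠ 1/4 ⇒ order 3.
b·(c∘Ac): 7221/58357·(-169/36) + 12/4489·3575/432 = -45149/80802 ≠ 1/8
b·Ac²: 7221/58357·(-169/108) + 12/4489·16393/864 = -46189/323208 ≠ 1/12
b·A²c: 12/4489·26/9 = 104/13467 ≠ 1/24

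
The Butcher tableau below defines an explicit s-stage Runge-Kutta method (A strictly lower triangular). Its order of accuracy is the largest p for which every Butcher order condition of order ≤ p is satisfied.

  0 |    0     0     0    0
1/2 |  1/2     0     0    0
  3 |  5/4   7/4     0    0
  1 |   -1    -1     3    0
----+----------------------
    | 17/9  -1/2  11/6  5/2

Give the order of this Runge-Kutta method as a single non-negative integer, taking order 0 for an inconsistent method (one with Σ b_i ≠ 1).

0

b = (17/9, -1/2, 11/6, 5/2)
c = (0, 1/2, 3, 1)
Ac = (0, 0, 7/8, 17/2)
Σ b_i: 17/9·1 + (-1/2)·1 + 11/6·1 + 5/2·1 = 103/18 ≠ 1 ⇒ order 0.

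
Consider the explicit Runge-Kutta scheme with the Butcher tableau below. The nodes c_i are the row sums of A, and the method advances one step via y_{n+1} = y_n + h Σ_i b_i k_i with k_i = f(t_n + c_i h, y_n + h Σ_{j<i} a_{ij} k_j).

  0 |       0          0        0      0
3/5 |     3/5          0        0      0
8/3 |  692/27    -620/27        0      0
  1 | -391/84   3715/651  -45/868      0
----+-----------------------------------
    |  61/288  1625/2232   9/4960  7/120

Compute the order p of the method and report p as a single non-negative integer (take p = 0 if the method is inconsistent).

b = (61/288, 1625/2232, 9/4960, 7/120)
c = (0, 3/5, 8/3, 1)
Ac = (0, 0, -124/9, 23/7)
Σ b_i: 61/288·1 + 1625/2232·1 + 9/4960·1 + 7/120·1 = 1 ✓
b·c: 1625/2232·3/5 + 9/4960·8/3 + 7/120·1 = 1/2 ✓
b·c²: 1625/2232·9/25 + 9/4960·64/9 + 7/120·1 = 1/3 ✓
b·Ac: 9/4960·(-124/9) + 7/120·23/7 = 1/6 ✓
b·c³: 1625/2232·27/125 + 9/4960·512/27 + 7/120·1 = 1/4 ✓
b·(c∘Ac): 9/4960·(-992/27) + 7/120·23/7 = 1/8 ✓
b·Ac²: 9/4960·(-124/15) + 7/120·59/35 = 1/12 ✓
b·A²c: 7/120·5/7 = 1/24 ✓; 4 stages ⇒ order 4.

4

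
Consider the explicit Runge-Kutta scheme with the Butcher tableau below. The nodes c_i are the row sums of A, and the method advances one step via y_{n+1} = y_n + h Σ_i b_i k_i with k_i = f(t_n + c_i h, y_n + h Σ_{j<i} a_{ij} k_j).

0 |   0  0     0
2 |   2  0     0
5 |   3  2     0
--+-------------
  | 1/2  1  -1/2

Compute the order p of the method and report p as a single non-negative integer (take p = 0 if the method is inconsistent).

1

b = (1/2, 1, -1/2)
c = (0, 2, 5)
Ac = (0, 0, 4)
Σ b_i: 1/2·1 + 1·1 + (-1/2)·1 = 1 ✓
b·c: 1·2 + (-1/2)·5 = -1/2 ≠ 1/2 ⇒ order 1.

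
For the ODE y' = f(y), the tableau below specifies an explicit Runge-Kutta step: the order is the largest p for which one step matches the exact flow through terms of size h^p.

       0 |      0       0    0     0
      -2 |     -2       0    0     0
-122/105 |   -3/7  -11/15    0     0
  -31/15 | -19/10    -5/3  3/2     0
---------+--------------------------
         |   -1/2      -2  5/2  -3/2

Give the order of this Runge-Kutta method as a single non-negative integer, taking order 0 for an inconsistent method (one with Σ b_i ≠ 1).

0

b = (-1/2, -2, 5/2, -3/2)
c = (0, -2, -122/105, -31/15)
Ac = (0, 0, 22/15, 167/105)
Σ b_i: (-1/2)·1 + (-2)·1 + 5/2·1 + (-3/2)·1 = -3/2 ≠ 1 ⇒ order 0.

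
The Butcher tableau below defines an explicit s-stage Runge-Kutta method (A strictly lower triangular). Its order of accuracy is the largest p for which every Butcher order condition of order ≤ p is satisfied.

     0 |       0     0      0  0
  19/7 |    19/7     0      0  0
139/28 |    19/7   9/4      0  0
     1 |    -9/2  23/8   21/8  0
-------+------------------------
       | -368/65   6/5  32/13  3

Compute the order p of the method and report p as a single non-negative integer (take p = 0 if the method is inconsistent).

b = (-368/65, 6/5, 32/13, 3)
c = (0, 19/7, 139/28, 1)
Ac = (0, 0, 171/28, 4667/224)
Σ b_i: (-368/65)·1 + 6/5·1 + 32/13·1 + 3·1 = 1 ✓
b·c: 6/5·19/7 + 32/13·139/28 + 3·1 = 1201/65 ≠ 1/2 ⇒ order 1.

1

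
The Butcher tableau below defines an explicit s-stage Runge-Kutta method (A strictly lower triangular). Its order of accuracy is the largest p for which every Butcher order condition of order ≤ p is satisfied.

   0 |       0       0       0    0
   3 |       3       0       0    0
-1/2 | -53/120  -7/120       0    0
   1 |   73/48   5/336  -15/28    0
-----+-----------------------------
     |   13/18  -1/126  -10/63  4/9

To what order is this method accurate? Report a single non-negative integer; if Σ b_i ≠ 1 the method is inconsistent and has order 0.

b = (13/18, -1/126, -10/63, 4/9)
c = (0, 3, -1/2, 1)
Ac = (0, 0, -7/40, 5/16)
Σ b_i: 13/18·1 + (-1/126)·1 + (-10/63)·1 + 4/9·1 = 1 ✓
b·c: (-1/126)·3 + (-10/63)·(-1/2) + 4/9·1 = 1/2 ✓
b·c²: (-1/126)·9 + (-10/63)·1/4 + 4/9·1 = 1/3 ✓
b·Ac: (-10/63)·(-7/40) + 4/9·5/16 = 1/6 ✓
b·c³: (-1/126)·27 + (-10/63)·(-1/8) + 4/9·1 = 1/4 ✓
b·(c∘Ac): (-10/63)·7/80 + 4/9·5/16 = 1/8 ✓
b·Ac²: (-10/63)·(-21/40) = 1/12 ✓
b·A²c: 4/9·3/32 = 1/24 ✓; 4 stages ⇒ order 4.

4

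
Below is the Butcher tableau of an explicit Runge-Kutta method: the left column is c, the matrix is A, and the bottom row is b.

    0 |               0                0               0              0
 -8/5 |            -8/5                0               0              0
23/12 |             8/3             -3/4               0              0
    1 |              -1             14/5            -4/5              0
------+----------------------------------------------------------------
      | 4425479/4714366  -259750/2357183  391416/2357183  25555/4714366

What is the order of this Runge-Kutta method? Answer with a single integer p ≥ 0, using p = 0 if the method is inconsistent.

3

b = (4425479/4714366, -259750/2357183, 391416/2357183, 25555/4714366)
c = (0, -8/5, 23/12, 1)
Ac = (0, 0, 6/5, -451/75)
Σ b_i: 4425479/4714366·1 + (-259750/2357183)·1 + 391416/2357183·1 + 25555/4714366·1 = 1 ✓
b·c: (-259750/2357183)·(-8/5) + 391416/2357183·23/12 + 25555/4714366·1 = 1/2 ✓
b·c²: (-259750/2357183)·64/25 + 391416/2357183·529/144 + 25555/4714366·1 = 1/3 ✓
b·Ac: 391416/2357183·6/5 + 25555/4714366·(-451/75) = 1/6 ✓
b·c³: (-259750/2357183)·(-512/125) + 391416/2357183·12167/1728 + 25555/4714366·1 = 275954975/169717176 ≠ 1/4 ⇒ order 3.
b·(c∘Ac): 391416/2357183·23/10 + 25555/4714366·(-451/75) = 24702643/70715490 ≠ 1/8
b·Ac²: 391416/2357183·(-48/25) + 25555/4714366·19031/4500 = -251093251/848585880 ≠ 1/12
b·A²c: 25555/4714366·(-24/25) = -61332/11785915 ≠ 1/24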